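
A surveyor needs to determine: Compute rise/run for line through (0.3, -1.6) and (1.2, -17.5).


slope = (y2-y1)/(x2-x1) = ((-17.5)-(-1.6))/(1.2-0.3) = (-15.9)/0.9 = -17.6667

-17.6667


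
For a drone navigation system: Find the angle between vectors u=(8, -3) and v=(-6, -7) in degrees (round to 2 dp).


u.v = -27, |u| = sqrt(73) = 8.544, |v| = sqrt(85) = 9.2195
cos(theta) = u.v/(|u||v|) = -27/sqrt(6205) = -0.342762
theta = acos(-0.342762) = 110.05 degrees

110.05 degrees


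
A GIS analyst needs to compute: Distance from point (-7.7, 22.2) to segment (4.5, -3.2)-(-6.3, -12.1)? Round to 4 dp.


Project P onto AB: t = 0 (clamped to [0,1])
Closest point on segment: (4.5, -3.2)
Distance: 28.178

28.178


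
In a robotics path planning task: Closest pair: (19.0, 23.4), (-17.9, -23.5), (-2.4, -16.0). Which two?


d(P0,P1) = 59.676, d(P0,P2) = 44.8366, d(P1,P2) = 17.2192
Closest: P1 and P2

Closest pair: (-17.9, -23.5) and (-2.4, -16.0), distance = 17.2192


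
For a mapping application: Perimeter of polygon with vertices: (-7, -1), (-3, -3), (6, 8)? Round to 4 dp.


Sides: (-7, -1)->(-3, -3): sqrt(20) = 4.472136, (-3, -3)->(6, 8): sqrt(202) = 14.21267, (6, 8)->(-7, -1): sqrt(250) = 15.811388
Sum = 34.496194
Perimeter = 34.4962

34.4962


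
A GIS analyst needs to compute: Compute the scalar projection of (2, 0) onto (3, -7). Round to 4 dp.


u.v = 6, |v| = sqrt(58) = 7.6158
Scalar projection = u.v / |v| = 6 / sqrt(58) = 0.7878

0.7878


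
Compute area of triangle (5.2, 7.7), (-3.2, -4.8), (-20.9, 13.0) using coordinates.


Area = |x_A(y_B-y_C) + x_B(y_C-y_A) + x_C(y_A-y_B)|/2
= |(-92.56) + (-16.96) + (-261.25)|/2
= 370.77/2 = 185.385

185.385


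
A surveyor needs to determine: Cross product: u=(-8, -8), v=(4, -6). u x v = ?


u x v = u_x*v_y - u_y*v_x = (-8)*(-6) - (-8)*4
= 48 - (-32) = 80

80


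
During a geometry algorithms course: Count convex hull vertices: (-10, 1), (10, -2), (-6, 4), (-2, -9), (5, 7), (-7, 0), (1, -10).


Convex hull vertices (CCW): (-10, 1), (-2, -9), (1, -10), (10, -2), (5, 7), (-6, 4)
Count = 6

6


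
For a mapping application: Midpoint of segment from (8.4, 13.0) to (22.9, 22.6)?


M = ((8.4+22.9)/2, (13+22.6)/2)
= (15.65, 17.8)

(15.65, 17.8)


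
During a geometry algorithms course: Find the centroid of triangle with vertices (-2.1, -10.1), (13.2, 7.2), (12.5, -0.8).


Centroid = ((x_A+x_B+x_C)/3, (y_A+y_B+y_C)/3)
= (((-2.1)+13.2+12.5)/3, ((-10.1)+7.2+(-0.8))/3)
= (7.8667, -1.2333)

(7.8667, -1.2333)


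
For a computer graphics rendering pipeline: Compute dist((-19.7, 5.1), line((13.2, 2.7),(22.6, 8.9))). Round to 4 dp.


|cross product| = 226.54
|line direction| = sqrt(126.8) = 11.2606
Distance = 226.54/sqrt(126.8) = 20.118

20.118


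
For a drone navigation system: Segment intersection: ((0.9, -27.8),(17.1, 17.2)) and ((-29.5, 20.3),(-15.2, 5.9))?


Cross products: d1=-250.07, d2=626.71, d3=2147.22, d4=1270.44
d1*d2 < 0 and d3*d4 < 0? no

No, they don't intersect


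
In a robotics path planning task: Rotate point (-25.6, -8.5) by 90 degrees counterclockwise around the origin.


90° CCW: (x,y) -> (-y, x)
(-25.6,-8.5) -> (8.5, -25.6)

(8.5, -25.6)


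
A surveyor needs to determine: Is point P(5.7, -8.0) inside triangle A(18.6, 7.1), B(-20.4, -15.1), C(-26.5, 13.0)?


Cross products: AB x AP = 302.52, BC x BP = -776.72, CA x CP = -757.12
All same sign? no

No, outside


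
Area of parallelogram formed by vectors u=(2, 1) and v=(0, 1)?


|u x v| = |2*1 - 1*0|
= |2 - 0| = 2

2


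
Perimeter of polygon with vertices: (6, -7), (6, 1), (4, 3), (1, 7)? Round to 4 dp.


Sides: (6, -7)->(6, 1): sqrt(64) = 8, (6, 1)->(4, 3): sqrt(8) = 2.828427, (4, 3)->(1, 7): sqrt(25) = 5, (1, 7)->(6, -7): sqrt(221) = 14.866069
Sum = 30.694496
Perimeter = 30.6945

30.6945


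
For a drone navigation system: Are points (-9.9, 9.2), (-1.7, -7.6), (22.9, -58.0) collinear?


Cross product: ((-1.7)-(-9.9))*((-58)-9.2) - ((-7.6)-9.2)*(22.9-(-9.9))
= 0

Yes, collinear


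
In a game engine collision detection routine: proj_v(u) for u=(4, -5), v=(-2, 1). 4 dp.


u.v = -13, |v| = sqrt(5) = 2.2361
Scalar projection = u.v / |v| = -13 / sqrt(5) = -5.8138

-5.8138


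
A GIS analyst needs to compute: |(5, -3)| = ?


|u| = sqrt(5^2 + (-3)^2) = sqrt(34) = 5.831

5.831


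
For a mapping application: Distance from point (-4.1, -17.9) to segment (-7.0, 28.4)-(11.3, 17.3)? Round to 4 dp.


Project P onto AB: t = 1 (clamped to [0,1])
Closest point on segment: (11.3, 17.3)
Distance: 38.4213

38.4213


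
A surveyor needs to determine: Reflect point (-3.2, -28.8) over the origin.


Reflection over origin: (x,y) -> (-x,-y)
(-3.2, -28.8) -> (3.2, 28.8)

(3.2, 28.8)


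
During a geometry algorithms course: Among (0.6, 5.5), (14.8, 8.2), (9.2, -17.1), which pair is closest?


d(P0,P1) = 14.4544, d(P0,P2) = 24.181, d(P1,P2) = 25.9124
Closest: P0 and P1

Closest pair: (0.6, 5.5) and (14.8, 8.2), distance = 14.4544


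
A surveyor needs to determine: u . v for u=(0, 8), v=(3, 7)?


u . v = u_x*v_x + u_y*v_y = 0*3 + 8*7
= 0 + 56 = 56

56


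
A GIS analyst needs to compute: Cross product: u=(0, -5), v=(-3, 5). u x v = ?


u x v = u_x*v_y - u_y*v_x = 0*5 - (-5)*(-3)
= 0 - 15 = -15

-15


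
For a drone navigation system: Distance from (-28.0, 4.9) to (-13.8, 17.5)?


dx=14.2, dy=12.6
d^2 = 14.2^2 + 12.6^2 = 360.4
d = sqrt(360.4) = 18.9842

18.9842


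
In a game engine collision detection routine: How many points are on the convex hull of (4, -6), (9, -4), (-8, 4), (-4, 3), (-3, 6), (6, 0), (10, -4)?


Convex hull vertices (CCW): (-8, 4), (4, -6), (10, -4), (6, 0), (-3, 6)
Count = 5

5


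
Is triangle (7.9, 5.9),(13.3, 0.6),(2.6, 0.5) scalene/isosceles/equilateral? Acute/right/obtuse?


Side lengths squared: AB^2=57.25, BC^2=114.5, CA^2=57.25
Sorted: [57.25, 57.25, 114.5]
By sides: Isosceles, By angles: Right

Isosceles, Right


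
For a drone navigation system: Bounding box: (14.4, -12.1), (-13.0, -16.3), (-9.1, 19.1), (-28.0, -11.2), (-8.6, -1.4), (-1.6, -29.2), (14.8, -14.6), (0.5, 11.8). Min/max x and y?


x range: [-28, 14.8]
y range: [-29.2, 19.1]
Bounding box: (-28,-29.2) to (14.8,19.1)

(-28,-29.2) to (14.8,19.1)


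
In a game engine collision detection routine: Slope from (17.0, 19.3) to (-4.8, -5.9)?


slope = (y2-y1)/(x2-x1) = ((-5.9)-19.3)/((-4.8)-17) = (-25.2)/(-21.8) = 1.156

1.156


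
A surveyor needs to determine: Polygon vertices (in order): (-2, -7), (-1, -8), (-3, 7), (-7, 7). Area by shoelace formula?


Shoelace sum: ((-2)*(-8) - (-1)*(-7)) + ((-1)*7 - (-3)*(-8)) + ((-3)*7 - (-7)*7) + ((-7)*(-7) - (-2)*7)
= 69
Area = |69|/2 = 34.5

34.5


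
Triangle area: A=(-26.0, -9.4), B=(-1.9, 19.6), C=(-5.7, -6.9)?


Area = |x_A(y_B-y_C) + x_B(y_C-y_A) + x_C(y_A-y_B)|/2
= |(-689) + (-4.75) + 165.3|/2
= 528.45/2 = 264.225

264.225


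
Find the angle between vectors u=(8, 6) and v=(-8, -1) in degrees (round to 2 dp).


u.v = -70, |u| = sqrt(100) = 10, |v| = sqrt(65) = 8.0623
cos(theta) = u.v/(|u||v|) = -70/sqrt(6500) = -0.868243
theta = acos(-0.868243) = 150.26 degrees

150.26 degrees


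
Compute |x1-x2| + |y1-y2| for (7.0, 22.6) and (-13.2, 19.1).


|7-(-13.2)| + |22.6-19.1| = 20.2 + 3.5 = 23.7

23.7


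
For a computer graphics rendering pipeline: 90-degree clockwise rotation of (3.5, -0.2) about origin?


90° CW: (x,y) -> (y, -x)
(3.5,-0.2) -> (-0.2, -3.5)

(-0.2, -3.5)


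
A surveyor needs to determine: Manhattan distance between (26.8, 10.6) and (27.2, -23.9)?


|26.8-27.2| + |10.6-(-23.9)| = 0.4 + 34.5 = 34.9

34.9


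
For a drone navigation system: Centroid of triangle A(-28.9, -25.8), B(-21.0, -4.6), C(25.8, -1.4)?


Centroid = ((x_A+x_B+x_C)/3, (y_A+y_B+y_C)/3)
= (((-28.9)+(-21)+25.8)/3, ((-25.8)+(-4.6)+(-1.4))/3)
= (-8.0333, -10.6)

(-8.0333, -10.6)


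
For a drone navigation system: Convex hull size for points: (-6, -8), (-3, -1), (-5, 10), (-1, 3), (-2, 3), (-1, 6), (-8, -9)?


Convex hull vertices (CCW): (-8, -9), (-6, -8), (-1, 3), (-1, 6), (-5, 10)
Count = 5

5


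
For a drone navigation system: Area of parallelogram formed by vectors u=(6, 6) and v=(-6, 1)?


|u x v| = |6*1 - 6*(-6)|
= |6 - (-36)| = 42

42


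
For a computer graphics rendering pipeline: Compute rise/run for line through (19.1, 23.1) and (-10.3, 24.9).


slope = (y2-y1)/(x2-x1) = (24.9-23.1)/((-10.3)-19.1) = 1.8/(-29.4) = -0.0612

-0.0612


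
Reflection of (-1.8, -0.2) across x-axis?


Reflection over x-axis: (x,y) -> (x,-y)
(-1.8, -0.2) -> (-1.8, 0.2)

(-1.8, 0.2)


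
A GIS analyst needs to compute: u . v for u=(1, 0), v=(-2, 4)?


u . v = u_x*v_x + u_y*v_y = 1*(-2) + 0*4
= (-2) + 0 = -2

-2


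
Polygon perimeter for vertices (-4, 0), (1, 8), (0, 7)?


Sides: (-4, 0)->(1, 8): sqrt(89) = 9.433981, (1, 8)->(0, 7): sqrt(2) = 1.414214, (0, 7)->(-4, 0): sqrt(65) = 8.062258
Sum = 18.910453
Perimeter = 18.9105

18.9105


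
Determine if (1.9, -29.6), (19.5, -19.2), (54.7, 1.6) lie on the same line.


Cross product: (19.5-1.9)*(1.6-(-29.6)) - ((-19.2)-(-29.6))*(54.7-1.9)
= 0

Yes, collinear


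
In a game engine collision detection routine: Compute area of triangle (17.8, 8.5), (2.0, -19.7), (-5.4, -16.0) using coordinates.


Area = |x_A(y_B-y_C) + x_B(y_C-y_A) + x_C(y_A-y_B)|/2
= |(-65.86) + (-49) + (-152.28)|/2
= 267.14/2 = 133.57

133.57


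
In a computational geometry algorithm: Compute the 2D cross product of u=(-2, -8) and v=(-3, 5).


u x v = u_x*v_y - u_y*v_x = (-2)*5 - (-8)*(-3)
= (-10) - 24 = -34

-34


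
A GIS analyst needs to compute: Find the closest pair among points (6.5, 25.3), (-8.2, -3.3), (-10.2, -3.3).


d(P0,P1) = 32.1566, d(P0,P2) = 33.1187, d(P1,P2) = 2
Closest: P1 and P2

Closest pair: (-8.2, -3.3) and (-10.2, -3.3), distance = 2


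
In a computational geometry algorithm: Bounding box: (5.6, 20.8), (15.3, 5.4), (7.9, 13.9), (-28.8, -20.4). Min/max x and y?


x range: [-28.8, 15.3]
y range: [-20.4, 20.8]
Bounding box: (-28.8,-20.4) to (15.3,20.8)

(-28.8,-20.4) to (15.3,20.8)


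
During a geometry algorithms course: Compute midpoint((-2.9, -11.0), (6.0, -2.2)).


M = (((-2.9)+6)/2, ((-11)+(-2.2))/2)
= (1.55, -6.6)

(1.55, -6.6)


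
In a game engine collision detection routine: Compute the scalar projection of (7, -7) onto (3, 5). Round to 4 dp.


u.v = -14, |v| = sqrt(34) = 5.831
Scalar projection = u.v / |v| = -14 / sqrt(34) = -2.401

-2.401


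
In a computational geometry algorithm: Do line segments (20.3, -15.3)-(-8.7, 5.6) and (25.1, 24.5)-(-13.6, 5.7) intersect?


Cross products: d1=1450.02, d2=95.99, d3=-1254.52, d4=99.51
d1*d2 < 0 and d3*d4 < 0? no

No, they don't intersect


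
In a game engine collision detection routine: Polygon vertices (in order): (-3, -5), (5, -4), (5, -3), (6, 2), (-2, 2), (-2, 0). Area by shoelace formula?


Shoelace sum: ((-3)*(-4) - 5*(-5)) + (5*(-3) - 5*(-4)) + (5*2 - 6*(-3)) + (6*2 - (-2)*2) + ((-2)*0 - (-2)*2) + ((-2)*(-5) - (-3)*0)
= 100
Area = |100|/2 = 50

50


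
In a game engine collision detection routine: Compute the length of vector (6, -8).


|u| = sqrt(6^2 + (-8)^2) = sqrt(100) = 10

10


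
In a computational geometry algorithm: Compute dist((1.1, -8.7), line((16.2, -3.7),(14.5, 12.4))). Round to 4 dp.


|cross product| = 251.61
|line direction| = sqrt(262.1) = 16.1895
Distance = 251.61/sqrt(262.1) = 15.5416

15.5416


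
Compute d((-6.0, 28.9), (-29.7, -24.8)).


dx=-23.7, dy=-53.7
d^2 = (-23.7)^2 + (-53.7)^2 = 3445.38
d = sqrt(3445.38) = 58.6974

58.6974


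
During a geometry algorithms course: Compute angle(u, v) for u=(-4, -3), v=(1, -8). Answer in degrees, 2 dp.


u.v = 20, |u| = sqrt(25) = 5, |v| = sqrt(65) = 8.0623
cos(theta) = u.v/(|u||v|) = 20/sqrt(1625) = 0.496139
theta = acos(0.496139) = 60.26 degrees

60.26 degrees


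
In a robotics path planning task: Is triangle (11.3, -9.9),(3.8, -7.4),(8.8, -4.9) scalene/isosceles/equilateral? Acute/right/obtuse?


Side lengths squared: AB^2=62.5, BC^2=31.25, CA^2=31.25
Sorted: [31.25, 31.25, 62.5]
By sides: Isosceles, By angles: Right

Isosceles, Right


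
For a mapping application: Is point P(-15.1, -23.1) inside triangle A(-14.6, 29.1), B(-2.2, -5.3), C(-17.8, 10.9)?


Cross products: AB x AP = -664.48, BC x BP = 486.66, CA x CP = -157.94
All same sign? no

No, outside


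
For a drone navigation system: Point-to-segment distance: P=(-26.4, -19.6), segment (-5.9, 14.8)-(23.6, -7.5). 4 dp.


Project P onto AB: t = 0.1187 (clamped to [0,1])
Closest point on segment: (-2.3974, 12.1523)
Distance: 39.8037

39.8037


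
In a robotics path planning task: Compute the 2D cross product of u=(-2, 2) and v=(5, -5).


u x v = u_x*v_y - u_y*v_x = (-2)*(-5) - 2*5
= 10 - 10 = 0

0


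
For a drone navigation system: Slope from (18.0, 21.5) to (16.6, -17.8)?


slope = (y2-y1)/(x2-x1) = ((-17.8)-21.5)/(16.6-18) = (-39.3)/(-1.4) = 28.0714

28.0714


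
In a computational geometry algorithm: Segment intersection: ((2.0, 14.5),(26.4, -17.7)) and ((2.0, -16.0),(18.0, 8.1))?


Cross products: d1=488, d2=-615.24, d3=-744.2, d4=359.04
d1*d2 < 0 and d3*d4 < 0? yes

Yes, they intersect


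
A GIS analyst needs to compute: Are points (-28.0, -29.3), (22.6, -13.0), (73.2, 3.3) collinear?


Cross product: (22.6-(-28))*(3.3-(-29.3)) - ((-13)-(-29.3))*(73.2-(-28))
= 0

Yes, collinear


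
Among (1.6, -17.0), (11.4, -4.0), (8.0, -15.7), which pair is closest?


d(P0,P1) = 16.28, d(P0,P2) = 6.5307, d(P1,P2) = 12.184
Closest: P0 and P2

Closest pair: (1.6, -17.0) and (8.0, -15.7), distance = 6.5307


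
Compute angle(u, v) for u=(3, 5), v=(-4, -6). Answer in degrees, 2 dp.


u.v = -42, |u| = sqrt(34) = 5.831, |v| = sqrt(52) = 7.2111
cos(theta) = u.v/(|u||v|) = -42/sqrt(1768) = -0.998868
theta = acos(-0.998868) = 177.27 degrees

177.27 degrees


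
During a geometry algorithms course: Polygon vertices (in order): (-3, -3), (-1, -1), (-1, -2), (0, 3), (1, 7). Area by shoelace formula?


Shoelace sum: ((-3)*(-1) - (-1)*(-3)) + ((-1)*(-2) - (-1)*(-1)) + ((-1)*3 - 0*(-2)) + (0*7 - 1*3) + (1*(-3) - (-3)*7)
= 13
Area = |13|/2 = 6.5

6.5


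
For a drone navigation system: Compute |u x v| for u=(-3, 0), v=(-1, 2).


|u x v| = |(-3)*2 - 0*(-1)|
= |(-6) - 0| = 6

6


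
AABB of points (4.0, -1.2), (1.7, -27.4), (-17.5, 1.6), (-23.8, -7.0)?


x range: [-23.8, 4]
y range: [-27.4, 1.6]
Bounding box: (-23.8,-27.4) to (4,1.6)

(-23.8,-27.4) to (4,1.6)


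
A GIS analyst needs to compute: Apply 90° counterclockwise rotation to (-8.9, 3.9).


90° CCW: (x,y) -> (-y, x)
(-8.9,3.9) -> (-3.9, -8.9)

(-3.9, -8.9)


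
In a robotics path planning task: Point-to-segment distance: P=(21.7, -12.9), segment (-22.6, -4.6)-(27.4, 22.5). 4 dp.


Project P onto AB: t = 0.6153 (clamped to [0,1])
Closest point on segment: (8.164, 12.0741)
Distance: 28.4065

28.4065


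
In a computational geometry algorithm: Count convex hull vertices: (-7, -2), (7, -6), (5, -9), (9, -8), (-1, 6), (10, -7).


Convex hull vertices (CCW): (-7, -2), (5, -9), (9, -8), (10, -7), (-1, 6)
Count = 5

5


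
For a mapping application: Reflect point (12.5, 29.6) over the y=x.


Reflection over y=x: (x,y) -> (y,x)
(12.5, 29.6) -> (29.6, 12.5)

(29.6, 12.5)


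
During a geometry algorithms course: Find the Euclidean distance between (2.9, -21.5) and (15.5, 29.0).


dx=12.6, dy=50.5
d^2 = 12.6^2 + 50.5^2 = 2709.01
d = sqrt(2709.01) = 52.0482

52.0482


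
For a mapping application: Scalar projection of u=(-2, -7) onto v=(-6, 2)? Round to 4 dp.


u.v = -2, |v| = sqrt(40) = 6.3246
Scalar projection = u.v / |v| = -2 / sqrt(40) = -0.3162

-0.3162


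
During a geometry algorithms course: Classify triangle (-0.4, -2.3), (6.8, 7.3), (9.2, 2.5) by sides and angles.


Side lengths squared: AB^2=144, BC^2=28.8, CA^2=115.2
Sorted: [28.8, 115.2, 144]
By sides: Scalene, By angles: Right

Scalene, Right


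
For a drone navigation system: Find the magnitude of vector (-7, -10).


|u| = sqrt((-7)^2 + (-10)^2) = sqrt(149) = 12.2066

12.2066


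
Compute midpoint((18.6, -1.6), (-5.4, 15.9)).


M = ((18.6+(-5.4))/2, ((-1.6)+15.9)/2)
= (6.6, 7.15)

(6.6, 7.15)


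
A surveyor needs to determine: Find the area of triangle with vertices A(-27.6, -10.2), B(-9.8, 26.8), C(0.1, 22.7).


Area = |x_A(y_B-y_C) + x_B(y_C-y_A) + x_C(y_A-y_B)|/2
= |(-113.16) + (-322.42) + (-3.7)|/2
= 439.28/2 = 219.64

219.64


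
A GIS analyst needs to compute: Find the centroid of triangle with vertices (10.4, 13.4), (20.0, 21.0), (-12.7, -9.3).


Centroid = ((x_A+x_B+x_C)/3, (y_A+y_B+y_C)/3)
= ((10.4+20+(-12.7))/3, (13.4+21+(-9.3))/3)
= (5.9, 8.3667)

(5.9, 8.3667)


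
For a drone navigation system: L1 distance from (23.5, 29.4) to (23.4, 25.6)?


|23.5-23.4| + |29.4-25.6| = 0.1 + 3.8 = 3.9

3.9


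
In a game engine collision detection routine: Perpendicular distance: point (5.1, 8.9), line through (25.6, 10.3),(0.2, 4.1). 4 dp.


|cross product| = 91.54
|line direction| = sqrt(683.6) = 26.1457
Distance = 91.54/sqrt(683.6) = 3.5011

3.5011


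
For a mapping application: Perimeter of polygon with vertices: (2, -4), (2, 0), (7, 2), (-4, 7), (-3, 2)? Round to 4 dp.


Sides: (2, -4)->(2, 0): sqrt(16) = 4, (2, 0)->(7, 2): sqrt(29) = 5.385165, (7, 2)->(-4, 7): sqrt(146) = 12.083046, (-4, 7)->(-3, 2): sqrt(26) = 5.09902, (-3, 2)->(2, -4): sqrt(61) = 7.81025
Sum = 34.377481
Perimeter = 34.3775

34.3775


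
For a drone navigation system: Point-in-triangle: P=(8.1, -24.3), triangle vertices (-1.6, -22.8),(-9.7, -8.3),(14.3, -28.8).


Cross products: AB x AP = -128.5, BC x BP = -19.1, CA x CP = -34.35
All same sign? yes

Yes, inside


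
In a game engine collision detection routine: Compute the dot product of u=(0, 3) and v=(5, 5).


u . v = u_x*v_x + u_y*v_y = 0*5 + 3*5
= 0 + 15 = 15

15


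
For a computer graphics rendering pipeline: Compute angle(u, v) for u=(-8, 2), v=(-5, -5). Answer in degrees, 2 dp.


u.v = 30, |u| = sqrt(68) = 8.2462, |v| = sqrt(50) = 7.0711
cos(theta) = u.v/(|u||v|) = 30/sqrt(3400) = 0.514496
theta = acos(0.514496) = 59.04 degrees

59.04 degrees


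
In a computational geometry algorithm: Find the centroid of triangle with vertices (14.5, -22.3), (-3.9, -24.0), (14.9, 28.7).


Centroid = ((x_A+x_B+x_C)/3, (y_A+y_B+y_C)/3)
= ((14.5+(-3.9)+14.9)/3, ((-22.3)+(-24)+28.7)/3)
= (8.5, -5.8667)

(8.5, -5.8667)


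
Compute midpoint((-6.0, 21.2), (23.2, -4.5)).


M = (((-6)+23.2)/2, (21.2+(-4.5))/2)
= (8.6, 8.35)

(8.6, 8.35)


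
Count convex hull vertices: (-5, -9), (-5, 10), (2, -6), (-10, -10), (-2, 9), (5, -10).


Convex hull vertices (CCW): (-10, -10), (5, -10), (-2, 9), (-5, 10)
Count = 4

4


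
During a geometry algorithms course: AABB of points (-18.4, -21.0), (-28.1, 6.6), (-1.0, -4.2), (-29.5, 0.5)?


x range: [-29.5, -1]
y range: [-21, 6.6]
Bounding box: (-29.5,-21) to (-1,6.6)

(-29.5,-21) to (-1,6.6)


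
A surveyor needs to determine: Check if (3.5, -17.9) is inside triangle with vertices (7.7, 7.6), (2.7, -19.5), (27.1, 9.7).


Cross products: AB x AP = 13.68, BC x BP = 15.68, CA x CP = 485.88
All same sign? yes

Yes, inside


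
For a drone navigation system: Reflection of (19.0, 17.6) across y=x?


Reflection over y=x: (x,y) -> (y,x)
(19, 17.6) -> (17.6, 19)

(17.6, 19)


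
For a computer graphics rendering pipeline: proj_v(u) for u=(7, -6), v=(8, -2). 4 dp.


u.v = 68, |v| = sqrt(68) = 8.2462
Scalar projection = u.v / |v| = 68 / sqrt(68) = 8.2462

8.2462


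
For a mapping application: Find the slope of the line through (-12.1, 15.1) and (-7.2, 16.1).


slope = (y2-y1)/(x2-x1) = (16.1-15.1)/((-7.2)-(-12.1)) = 1/4.9 = 0.2041

0.2041


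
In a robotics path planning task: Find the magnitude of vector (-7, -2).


|u| = sqrt((-7)^2 + (-2)^2) = sqrt(53) = 7.2801

7.2801


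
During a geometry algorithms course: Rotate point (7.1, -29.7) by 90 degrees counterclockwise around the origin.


90° CCW: (x,y) -> (-y, x)
(7.1,-29.7) -> (29.7, 7.1)

(29.7, 7.1)


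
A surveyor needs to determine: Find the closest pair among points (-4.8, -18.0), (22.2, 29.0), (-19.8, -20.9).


d(P0,P1) = 54.2033, d(P0,P2) = 15.2778, d(P1,P2) = 65.2228
Closest: P0 and P2

Closest pair: (-4.8, -18.0) and (-19.8, -20.9), distance = 15.2778


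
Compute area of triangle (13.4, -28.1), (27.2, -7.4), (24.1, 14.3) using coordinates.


Area = |x_A(y_B-y_C) + x_B(y_C-y_A) + x_C(y_A-y_B)|/2
= |(-290.78) + 1153.28 + (-498.87)|/2
= 363.63/2 = 181.815

181.815


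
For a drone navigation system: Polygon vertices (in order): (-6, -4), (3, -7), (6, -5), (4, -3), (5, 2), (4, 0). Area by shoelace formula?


Shoelace sum: ((-6)*(-7) - 3*(-4)) + (3*(-5) - 6*(-7)) + (6*(-3) - 4*(-5)) + (4*2 - 5*(-3)) + (5*0 - 4*2) + (4*(-4) - (-6)*0)
= 82
Area = |82|/2 = 41

41


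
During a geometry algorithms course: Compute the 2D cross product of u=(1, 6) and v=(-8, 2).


u x v = u_x*v_y - u_y*v_x = 1*2 - 6*(-8)
= 2 - (-48) = 50

50


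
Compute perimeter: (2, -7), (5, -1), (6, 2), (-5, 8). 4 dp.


Sides: (2, -7)->(5, -1): sqrt(45) = 6.708204, (5, -1)->(6, 2): sqrt(10) = 3.162278, (6, 2)->(-5, 8): sqrt(157) = 12.529964, (-5, 8)->(2, -7): sqrt(274) = 16.552945
Sum = 38.953391
Perimeter = 38.9534

38.9534


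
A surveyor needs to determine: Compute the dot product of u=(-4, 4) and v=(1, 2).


u . v = u_x*v_x + u_y*v_y = (-4)*1 + 4*2
= (-4) + 8 = 4

4


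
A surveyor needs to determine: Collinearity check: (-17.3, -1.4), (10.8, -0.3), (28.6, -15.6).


Cross product: (10.8-(-17.3))*((-15.6)-(-1.4)) - ((-0.3)-(-1.4))*(28.6-(-17.3))
= -449.51

No, not collinear


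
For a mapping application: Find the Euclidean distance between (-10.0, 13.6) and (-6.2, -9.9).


dx=3.8, dy=-23.5
d^2 = 3.8^2 + (-23.5)^2 = 566.69
d = sqrt(566.69) = 23.8053

23.8053


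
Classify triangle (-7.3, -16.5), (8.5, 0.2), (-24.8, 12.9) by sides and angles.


Side lengths squared: AB^2=528.53, BC^2=1270.18, CA^2=1170.61
Sorted: [528.53, 1170.61, 1270.18]
By sides: Scalene, By angles: Acute

Scalene, Acute


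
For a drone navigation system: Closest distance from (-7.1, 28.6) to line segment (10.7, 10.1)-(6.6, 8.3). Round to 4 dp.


Project P onto AB: t = 1 (clamped to [0,1])
Closest point on segment: (6.6, 8.3)
Distance: 24.4904

24.4904


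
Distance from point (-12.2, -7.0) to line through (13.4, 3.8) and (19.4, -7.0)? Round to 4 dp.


|cross product| = 341.28
|line direction| = sqrt(152.64) = 12.3548
Distance = 341.28/sqrt(152.64) = 27.6234

27.6234


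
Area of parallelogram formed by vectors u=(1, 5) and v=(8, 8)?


|u x v| = |1*8 - 5*8|
= |8 - 40| = 32

32


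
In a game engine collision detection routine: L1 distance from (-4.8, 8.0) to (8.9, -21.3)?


|(-4.8)-8.9| + |8-(-21.3)| = 13.7 + 29.3 = 43

43


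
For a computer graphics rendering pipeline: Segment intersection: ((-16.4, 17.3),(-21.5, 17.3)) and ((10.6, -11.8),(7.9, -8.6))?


Cross products: d1=7.83, d2=24.15, d3=148.41, d4=132.09
d1*d2 < 0 and d3*d4 < 0? no

No, they don't intersect


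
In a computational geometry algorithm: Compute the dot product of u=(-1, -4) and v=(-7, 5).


u . v = u_x*v_x + u_y*v_y = (-1)*(-7) + (-4)*5
= 7 + (-20) = -13

-13


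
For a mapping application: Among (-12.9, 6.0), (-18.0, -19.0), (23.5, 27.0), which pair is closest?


d(P0,P1) = 25.5149, d(P0,P2) = 42.0233, d(P1,P2) = 61.9536
Closest: P0 and P1

Closest pair: (-12.9, 6.0) and (-18.0, -19.0), distance = 25.5149


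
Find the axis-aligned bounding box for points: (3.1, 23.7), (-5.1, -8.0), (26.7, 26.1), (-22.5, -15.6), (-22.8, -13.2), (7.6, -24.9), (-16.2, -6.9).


x range: [-22.8, 26.7]
y range: [-24.9, 26.1]
Bounding box: (-22.8,-24.9) to (26.7,26.1)

(-22.8,-24.9) to (26.7,26.1)


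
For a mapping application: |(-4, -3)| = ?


|u| = sqrt((-4)^2 + (-3)^2) = sqrt(25) = 5

5


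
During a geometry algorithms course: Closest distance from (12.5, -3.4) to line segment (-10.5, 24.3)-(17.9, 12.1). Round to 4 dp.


Project P onto AB: t = 1 (clamped to [0,1])
Closest point on segment: (17.9, 12.1)
Distance: 16.4137

16.4137


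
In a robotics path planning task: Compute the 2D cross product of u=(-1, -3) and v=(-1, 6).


u x v = u_x*v_y - u_y*v_x = (-1)*6 - (-3)*(-1)
= (-6) - 3 = -9

-9


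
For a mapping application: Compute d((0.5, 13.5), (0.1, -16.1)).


dx=-0.4, dy=-29.6
d^2 = (-0.4)^2 + (-29.6)^2 = 876.32
d = sqrt(876.32) = 29.6027

29.6027


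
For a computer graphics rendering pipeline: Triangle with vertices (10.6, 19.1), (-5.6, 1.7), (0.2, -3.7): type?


Side lengths squared: AB^2=565.2, BC^2=62.8, CA^2=628
Sorted: [62.8, 565.2, 628]
By sides: Scalene, By angles: Right

Scalene, Right


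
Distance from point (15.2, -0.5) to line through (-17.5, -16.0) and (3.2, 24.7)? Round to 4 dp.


|cross product| = 1010.04
|line direction| = sqrt(2084.98) = 45.6616
Distance = 1010.04/sqrt(2084.98) = 22.1201

22.1201


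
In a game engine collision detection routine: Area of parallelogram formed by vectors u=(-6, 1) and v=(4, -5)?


|u x v| = |(-6)*(-5) - 1*4|
= |30 - 4| = 26

26


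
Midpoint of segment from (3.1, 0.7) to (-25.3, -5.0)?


M = ((3.1+(-25.3))/2, (0.7+(-5))/2)
= (-11.1, -2.15)

(-11.1, -2.15)


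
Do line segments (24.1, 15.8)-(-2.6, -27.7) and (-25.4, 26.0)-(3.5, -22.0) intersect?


Cross products: d1=2081.22, d2=-457.53, d3=-2425.59, d4=113.16
d1*d2 < 0 and d3*d4 < 0? yes

Yes, they intersect


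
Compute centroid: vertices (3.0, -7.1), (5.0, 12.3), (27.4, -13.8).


Centroid = ((x_A+x_B+x_C)/3, (y_A+y_B+y_C)/3)
= ((3+5+27.4)/3, ((-7.1)+12.3+(-13.8))/3)
= (11.8, -2.8667)

(11.8, -2.8667)


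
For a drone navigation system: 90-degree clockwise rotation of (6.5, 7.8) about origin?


90° CW: (x,y) -> (y, -x)
(6.5,7.8) -> (7.8, -6.5)

(7.8, -6.5)


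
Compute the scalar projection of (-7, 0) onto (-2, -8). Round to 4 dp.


u.v = 14, |v| = sqrt(68) = 8.2462
Scalar projection = u.v / |v| = 14 / sqrt(68) = 1.6977

1.6977


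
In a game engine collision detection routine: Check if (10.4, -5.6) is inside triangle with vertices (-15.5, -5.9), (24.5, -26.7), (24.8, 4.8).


Cross products: AB x AP = 550.72, BC x BP = 450.48, CA x CP = 265.04
All same sign? yes

Yes, inside


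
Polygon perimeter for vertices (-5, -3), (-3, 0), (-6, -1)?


Sides: (-5, -3)->(-3, 0): sqrt(13) = 3.605551, (-3, 0)->(-6, -1): sqrt(10) = 3.162278, (-6, -1)->(-5, -3): sqrt(5) = 2.236068
Sum = 9.003897
Perimeter = 9.0039

9.0039


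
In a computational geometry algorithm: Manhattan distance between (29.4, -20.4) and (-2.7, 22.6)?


|29.4-(-2.7)| + |(-20.4)-22.6| = 32.1 + 43 = 75.1

75.1


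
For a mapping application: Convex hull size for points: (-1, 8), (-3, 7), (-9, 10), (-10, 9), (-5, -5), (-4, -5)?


Convex hull vertices (CCW): (-10, 9), (-5, -5), (-4, -5), (-1, 8), (-9, 10)
Count = 5

5


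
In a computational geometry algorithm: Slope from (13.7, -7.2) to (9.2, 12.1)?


slope = (y2-y1)/(x2-x1) = (12.1-(-7.2))/(9.2-13.7) = 19.3/(-4.5) = -4.2889

-4.2889


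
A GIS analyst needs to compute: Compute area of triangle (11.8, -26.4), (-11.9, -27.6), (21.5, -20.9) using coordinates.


Area = |x_A(y_B-y_C) + x_B(y_C-y_A) + x_C(y_A-y_B)|/2
= |(-79.06) + (-65.45) + 25.8|/2
= 118.71/2 = 59.355

59.355


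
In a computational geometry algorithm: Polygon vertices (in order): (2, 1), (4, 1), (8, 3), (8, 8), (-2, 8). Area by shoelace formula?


Shoelace sum: (2*1 - 4*1) + (4*3 - 8*1) + (8*8 - 8*3) + (8*8 - (-2)*8) + ((-2)*1 - 2*8)
= 104
Area = |104|/2 = 52

52


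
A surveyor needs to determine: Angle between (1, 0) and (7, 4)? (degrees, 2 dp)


u.v = 7, |u| = sqrt(1) = 1, |v| = sqrt(65) = 8.0623
cos(theta) = u.v/(|u||v|) = 7/sqrt(65) = 0.868243
theta = acos(0.868243) = 29.74 degrees

29.74 degrees


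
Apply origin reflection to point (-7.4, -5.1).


Reflection over origin: (x,y) -> (-x,-y)
(-7.4, -5.1) -> (7.4, 5.1)

(7.4, 5.1)


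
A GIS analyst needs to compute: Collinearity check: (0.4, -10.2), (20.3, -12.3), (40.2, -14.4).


Cross product: (20.3-0.4)*((-14.4)-(-10.2)) - ((-12.3)-(-10.2))*(40.2-0.4)
= 0

Yes, collinear


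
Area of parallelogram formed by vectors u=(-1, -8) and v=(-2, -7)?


|u x v| = |(-1)*(-7) - (-8)*(-2)|
= |7 - 16| = 9

9


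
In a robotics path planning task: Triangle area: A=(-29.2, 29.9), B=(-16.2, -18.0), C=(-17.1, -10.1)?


Area = |x_A(y_B-y_C) + x_B(y_C-y_A) + x_C(y_A-y_B)|/2
= |230.68 + 648 + (-819.09)|/2
= 59.59/2 = 29.795

29.795


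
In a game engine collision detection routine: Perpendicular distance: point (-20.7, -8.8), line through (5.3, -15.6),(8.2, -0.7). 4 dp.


|cross product| = 407.12
|line direction| = sqrt(230.42) = 15.1796
Distance = 407.12/sqrt(230.42) = 26.8202

26.8202


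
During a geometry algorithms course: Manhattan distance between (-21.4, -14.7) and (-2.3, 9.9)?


|(-21.4)-(-2.3)| + |(-14.7)-9.9| = 19.1 + 24.6 = 43.7

43.7


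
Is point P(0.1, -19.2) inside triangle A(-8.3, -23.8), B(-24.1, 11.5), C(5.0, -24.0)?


Cross products: AB x AP = -369.2, BC x BP = -34.27, CA x CP = -62.86
All same sign? yes

Yes, inside


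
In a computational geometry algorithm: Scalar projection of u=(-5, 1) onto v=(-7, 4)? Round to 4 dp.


u.v = 39, |v| = sqrt(65) = 8.0623
Scalar projection = u.v / |v| = 39 / sqrt(65) = 4.8374

4.8374


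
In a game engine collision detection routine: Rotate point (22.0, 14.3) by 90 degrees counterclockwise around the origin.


90° CCW: (x,y) -> (-y, x)
(22,14.3) -> (-14.3, 22)

(-14.3, 22)


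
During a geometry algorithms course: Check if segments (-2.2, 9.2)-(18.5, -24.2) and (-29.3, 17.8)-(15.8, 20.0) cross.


Cross products: d1=-447.48, d2=-1999.36, d3=-727.12, d4=824.76
d1*d2 < 0 and d3*d4 < 0? no

No, they don't intersect


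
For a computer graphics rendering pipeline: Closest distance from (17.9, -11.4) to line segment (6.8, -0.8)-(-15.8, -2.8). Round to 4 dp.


Project P onto AB: t = 0 (clamped to [0,1])
Closest point on segment: (6.8, -0.8)
Distance: 15.3483

15.3483


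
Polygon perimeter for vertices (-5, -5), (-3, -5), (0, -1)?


Sides: (-5, -5)->(-3, -5): sqrt(4) = 2, (-3, -5)->(0, -1): sqrt(25) = 5, (0, -1)->(-5, -5): sqrt(41) = 6.403124
Sum = 13.403124
Perimeter = 13.4031

13.4031


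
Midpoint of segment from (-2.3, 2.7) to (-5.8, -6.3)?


M = (((-2.3)+(-5.8))/2, (2.7+(-6.3))/2)
= (-4.05, -1.8)

(-4.05, -1.8)


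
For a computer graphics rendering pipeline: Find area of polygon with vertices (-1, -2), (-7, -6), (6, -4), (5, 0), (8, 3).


Shoelace sum: ((-1)*(-6) - (-7)*(-2)) + ((-7)*(-4) - 6*(-6)) + (6*0 - 5*(-4)) + (5*3 - 8*0) + (8*(-2) - (-1)*3)
= 78
Area = |78|/2 = 39

39


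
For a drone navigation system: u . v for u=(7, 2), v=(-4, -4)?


u . v = u_x*v_x + u_y*v_y = 7*(-4) + 2*(-4)
= (-28) + (-8) = -36

-36


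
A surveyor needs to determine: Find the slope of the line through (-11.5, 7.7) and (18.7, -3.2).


slope = (y2-y1)/(x2-x1) = ((-3.2)-7.7)/(18.7-(-11.5)) = (-10.9)/30.2 = -0.3609

-0.3609


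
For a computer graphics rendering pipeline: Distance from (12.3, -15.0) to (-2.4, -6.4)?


dx=-14.7, dy=8.6
d^2 = (-14.7)^2 + 8.6^2 = 290.05
d = sqrt(290.05) = 17.0309

17.0309


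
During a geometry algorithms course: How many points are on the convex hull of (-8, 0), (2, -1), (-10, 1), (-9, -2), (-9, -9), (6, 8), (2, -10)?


Convex hull vertices (CCW): (-10, 1), (-9, -9), (2, -10), (6, 8)
Count = 4

4


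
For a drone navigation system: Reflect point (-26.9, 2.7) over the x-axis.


Reflection over x-axis: (x,y) -> (x,-y)
(-26.9, 2.7) -> (-26.9, -2.7)

(-26.9, -2.7)


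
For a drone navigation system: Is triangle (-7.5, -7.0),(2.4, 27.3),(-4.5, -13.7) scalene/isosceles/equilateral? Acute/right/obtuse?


Side lengths squared: AB^2=1274.5, BC^2=1728.61, CA^2=53.89
Sorted: [53.89, 1274.5, 1728.61]
By sides: Scalene, By angles: Obtuse

Scalene, Obtuse


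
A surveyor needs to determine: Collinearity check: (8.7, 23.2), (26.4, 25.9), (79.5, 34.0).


Cross product: (26.4-8.7)*(34-23.2) - (25.9-23.2)*(79.5-8.7)
= 0

Yes, collinear


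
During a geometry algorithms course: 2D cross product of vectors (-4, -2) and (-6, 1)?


u x v = u_x*v_y - u_y*v_x = (-4)*1 - (-2)*(-6)
= (-4) - 12 = -16

-16


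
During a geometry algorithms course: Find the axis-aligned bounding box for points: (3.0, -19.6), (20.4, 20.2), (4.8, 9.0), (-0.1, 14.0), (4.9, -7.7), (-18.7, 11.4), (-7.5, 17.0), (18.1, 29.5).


x range: [-18.7, 20.4]
y range: [-19.6, 29.5]
Bounding box: (-18.7,-19.6) to (20.4,29.5)

(-18.7,-19.6) to (20.4,29.5)


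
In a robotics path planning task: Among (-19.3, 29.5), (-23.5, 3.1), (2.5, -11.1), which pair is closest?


d(P0,P1) = 26.732, d(P0,P2) = 46.0825, d(P1,P2) = 29.625
Closest: P0 and P1

Closest pair: (-19.3, 29.5) and (-23.5, 3.1), distance = 26.732


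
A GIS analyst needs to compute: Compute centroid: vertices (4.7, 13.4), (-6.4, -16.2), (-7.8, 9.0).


Centroid = ((x_A+x_B+x_C)/3, (y_A+y_B+y_C)/3)
= ((4.7+(-6.4)+(-7.8))/3, (13.4+(-16.2)+9)/3)
= (-3.1667, 2.0667)

(-3.1667, 2.0667)


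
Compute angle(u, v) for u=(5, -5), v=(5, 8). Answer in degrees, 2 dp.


u.v = -15, |u| = sqrt(50) = 7.0711, |v| = sqrt(89) = 9.434
cos(theta) = u.v/(|u||v|) = -15/sqrt(4450) = -0.22486
theta = acos(-0.22486) = 102.99 degrees

102.99 degrees


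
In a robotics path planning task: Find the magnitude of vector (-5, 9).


|u| = sqrt((-5)^2 + 9^2) = sqrt(106) = 10.2956

10.2956


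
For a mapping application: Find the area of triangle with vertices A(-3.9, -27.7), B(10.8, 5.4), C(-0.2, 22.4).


Area = |x_A(y_B-y_C) + x_B(y_C-y_A) + x_C(y_A-y_B)|/2
= |66.3 + 541.08 + 6.62|/2
= 614/2 = 307

307


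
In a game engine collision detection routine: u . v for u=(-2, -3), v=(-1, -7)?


u . v = u_x*v_x + u_y*v_y = (-2)*(-1) + (-3)*(-7)
= 2 + 21 = 23

23


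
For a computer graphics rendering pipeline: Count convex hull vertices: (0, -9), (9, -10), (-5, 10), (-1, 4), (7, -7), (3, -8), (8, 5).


Convex hull vertices (CCW): (-5, 10), (0, -9), (9, -10), (8, 5)
Count = 4

4


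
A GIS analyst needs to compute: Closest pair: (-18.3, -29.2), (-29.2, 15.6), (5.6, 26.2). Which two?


d(P0,P1) = 46.1069, d(P0,P2) = 60.3355, d(P1,P2) = 36.3786
Closest: P1 and P2

Closest pair: (-29.2, 15.6) and (5.6, 26.2), distance = 36.3786


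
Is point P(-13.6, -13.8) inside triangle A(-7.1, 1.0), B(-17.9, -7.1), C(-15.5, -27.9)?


Cross products: AB x AP = 107.19, BC x BP = 73.36, CA x CP = 63.53
All same sign? yes

Yes, inside


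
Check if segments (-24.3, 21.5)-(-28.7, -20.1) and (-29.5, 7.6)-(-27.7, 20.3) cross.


Cross products: d1=-41.02, d2=-60.02, d3=-155.16, d4=-136.16
d1*d2 < 0 and d3*d4 < 0? no

No, they don't intersect


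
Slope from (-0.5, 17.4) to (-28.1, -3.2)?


slope = (y2-y1)/(x2-x1) = ((-3.2)-17.4)/((-28.1)-(-0.5)) = (-20.6)/(-27.6) = 0.7464

0.7464


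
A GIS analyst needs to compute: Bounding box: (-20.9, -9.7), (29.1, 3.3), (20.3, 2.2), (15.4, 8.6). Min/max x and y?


x range: [-20.9, 29.1]
y range: [-9.7, 8.6]
Bounding box: (-20.9,-9.7) to (29.1,8.6)

(-20.9,-9.7) to (29.1,8.6)


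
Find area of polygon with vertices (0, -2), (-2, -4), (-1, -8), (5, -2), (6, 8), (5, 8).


Shoelace sum: (0*(-4) - (-2)*(-2)) + ((-2)*(-8) - (-1)*(-4)) + ((-1)*(-2) - 5*(-8)) + (5*8 - 6*(-2)) + (6*8 - 5*8) + (5*(-2) - 0*8)
= 100
Area = |100|/2 = 50

50


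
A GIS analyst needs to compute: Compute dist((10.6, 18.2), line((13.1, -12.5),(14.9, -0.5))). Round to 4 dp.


|cross product| = 85.26
|line direction| = sqrt(147.24) = 12.1342
Distance = 85.26/sqrt(147.24) = 7.0264

7.0264


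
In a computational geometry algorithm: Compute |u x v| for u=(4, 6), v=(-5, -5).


|u x v| = |4*(-5) - 6*(-5)|
= |(-20) - (-30)| = 10

10


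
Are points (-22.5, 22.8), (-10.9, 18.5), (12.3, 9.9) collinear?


Cross product: ((-10.9)-(-22.5))*(9.9-22.8) - (18.5-22.8)*(12.3-(-22.5))
= 0

Yes, collinear


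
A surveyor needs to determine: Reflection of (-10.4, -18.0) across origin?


Reflection over origin: (x,y) -> (-x,-y)
(-10.4, -18) -> (10.4, 18)

(10.4, 18)


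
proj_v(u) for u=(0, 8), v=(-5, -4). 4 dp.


u.v = -32, |v| = sqrt(41) = 6.4031
Scalar projection = u.v / |v| = -32 / sqrt(41) = -4.9976

-4.9976


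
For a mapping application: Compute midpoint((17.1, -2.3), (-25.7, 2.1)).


M = ((17.1+(-25.7))/2, ((-2.3)+2.1)/2)
= (-4.3, -0.1)

(-4.3, -0.1)


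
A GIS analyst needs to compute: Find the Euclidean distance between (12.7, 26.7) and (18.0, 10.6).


dx=5.3, dy=-16.1
d^2 = 5.3^2 + (-16.1)^2 = 287.3
d = sqrt(287.3) = 16.9499

16.9499


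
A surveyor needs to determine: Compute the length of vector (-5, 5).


|u| = sqrt((-5)^2 + 5^2) = sqrt(50) = 7.0711

7.0711


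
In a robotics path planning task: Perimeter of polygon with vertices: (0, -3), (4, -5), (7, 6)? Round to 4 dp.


Sides: (0, -3)->(4, -5): sqrt(20) = 4.472136, (4, -5)->(7, 6): sqrt(130) = 11.401754, (7, 6)->(0, -3): sqrt(130) = 11.401754
Sum = 27.275644
Perimeter = 27.2756

27.2756


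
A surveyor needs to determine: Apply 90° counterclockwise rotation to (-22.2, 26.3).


90° CCW: (x,y) -> (-y, x)
(-22.2,26.3) -> (-26.3, -22.2)

(-26.3, -22.2)


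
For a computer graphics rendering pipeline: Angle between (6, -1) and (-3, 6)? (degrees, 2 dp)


u.v = -24, |u| = sqrt(37) = 6.0828, |v| = sqrt(45) = 6.7082
cos(theta) = u.v/(|u||v|) = -24/sqrt(1665) = -0.588172
theta = acos(-0.588172) = 126.03 degrees

126.03 degrees


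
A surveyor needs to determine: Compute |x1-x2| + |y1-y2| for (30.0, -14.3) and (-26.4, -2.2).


|30-(-26.4)| + |(-14.3)-(-2.2)| = 56.4 + 12.1 = 68.5

68.5


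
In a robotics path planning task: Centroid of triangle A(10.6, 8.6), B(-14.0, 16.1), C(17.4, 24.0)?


Centroid = ((x_A+x_B+x_C)/3, (y_A+y_B+y_C)/3)
= ((10.6+(-14)+17.4)/3, (8.6+16.1+24)/3)
= (4.6667, 16.2333)

(4.6667, 16.2333)


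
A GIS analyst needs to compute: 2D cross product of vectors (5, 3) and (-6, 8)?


u x v = u_x*v_y - u_y*v_x = 5*8 - 3*(-6)
= 40 - (-18) = 58

58


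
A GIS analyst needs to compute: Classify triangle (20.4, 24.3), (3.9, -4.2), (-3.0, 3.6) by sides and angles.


Side lengths squared: AB^2=1084.5, BC^2=108.45, CA^2=976.05
Sorted: [108.45, 976.05, 1084.5]
By sides: Scalene, By angles: Right

Scalene, Right


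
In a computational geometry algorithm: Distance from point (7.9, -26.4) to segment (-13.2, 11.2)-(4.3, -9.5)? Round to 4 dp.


Project P onto AB: t = 1 (clamped to [0,1])
Closest point on segment: (4.3, -9.5)
Distance: 17.2792

17.2792


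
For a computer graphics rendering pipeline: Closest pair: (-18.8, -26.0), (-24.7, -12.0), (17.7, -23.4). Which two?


d(P0,P1) = 15.1924, d(P0,P2) = 36.5925, d(P1,P2) = 43.9058
Closest: P0 and P1

Closest pair: (-18.8, -26.0) and (-24.7, -12.0), distance = 15.1924


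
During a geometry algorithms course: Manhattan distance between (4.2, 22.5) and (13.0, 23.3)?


|4.2-13| + |22.5-23.3| = 8.8 + 0.8 = 9.6

9.6


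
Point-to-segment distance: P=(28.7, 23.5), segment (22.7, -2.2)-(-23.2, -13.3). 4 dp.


Project P onto AB: t = 0 (clamped to [0,1])
Closest point on segment: (22.7, -2.2)
Distance: 26.3911

26.3911


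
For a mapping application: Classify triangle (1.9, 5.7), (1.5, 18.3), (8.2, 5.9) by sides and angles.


Side lengths squared: AB^2=158.92, BC^2=198.65, CA^2=39.73
Sorted: [39.73, 158.92, 198.65]
By sides: Scalene, By angles: Right

Scalene, Right
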